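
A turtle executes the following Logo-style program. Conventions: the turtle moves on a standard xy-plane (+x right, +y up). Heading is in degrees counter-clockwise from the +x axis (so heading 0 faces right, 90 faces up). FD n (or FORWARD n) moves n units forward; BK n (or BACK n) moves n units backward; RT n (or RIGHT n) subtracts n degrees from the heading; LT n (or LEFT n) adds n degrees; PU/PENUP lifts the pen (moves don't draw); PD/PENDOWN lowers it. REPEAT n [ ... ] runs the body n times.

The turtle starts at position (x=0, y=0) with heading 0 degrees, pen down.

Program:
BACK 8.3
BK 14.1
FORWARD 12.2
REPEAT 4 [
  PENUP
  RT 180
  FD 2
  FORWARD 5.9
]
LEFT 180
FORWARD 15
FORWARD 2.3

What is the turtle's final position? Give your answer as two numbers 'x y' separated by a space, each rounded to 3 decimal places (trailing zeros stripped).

Executing turtle program step by step:
Start: pos=(0,0), heading=0, pen down
BK 8.3: (0,0) -> (-8.3,0) [heading=0, draw]
BK 14.1: (-8.3,0) -> (-22.4,0) [heading=0, draw]
FD 12.2: (-22.4,0) -> (-10.2,0) [heading=0, draw]
REPEAT 4 [
  -- iteration 1/4 --
  PU: pen up
  RT 180: heading 0 -> 180
  FD 2: (-10.2,0) -> (-12.2,0) [heading=180, move]
  FD 5.9: (-12.2,0) -> (-18.1,0) [heading=180, move]
  -- iteration 2/4 --
  PU: pen up
  RT 180: heading 180 -> 0
  FD 2: (-18.1,0) -> (-16.1,0) [heading=0, move]
  FD 5.9: (-16.1,0) -> (-10.2,0) [heading=0, move]
  -- iteration 3/4 --
  PU: pen up
  RT 180: heading 0 -> 180
  FD 2: (-10.2,0) -> (-12.2,0) [heading=180, move]
  FD 5.9: (-12.2,0) -> (-18.1,0) [heading=180, move]
  -- iteration 4/4 --
  PU: pen up
  RT 180: heading 180 -> 0
  FD 2: (-18.1,0) -> (-16.1,0) [heading=0, move]
  FD 5.9: (-16.1,0) -> (-10.2,0) [heading=0, move]
]
LT 180: heading 0 -> 180
FD 15: (-10.2,0) -> (-25.2,0) [heading=180, move]
FD 2.3: (-25.2,0) -> (-27.5,0) [heading=180, move]
Final: pos=(-27.5,0), heading=180, 3 segment(s) drawn

Answer: -27.5 0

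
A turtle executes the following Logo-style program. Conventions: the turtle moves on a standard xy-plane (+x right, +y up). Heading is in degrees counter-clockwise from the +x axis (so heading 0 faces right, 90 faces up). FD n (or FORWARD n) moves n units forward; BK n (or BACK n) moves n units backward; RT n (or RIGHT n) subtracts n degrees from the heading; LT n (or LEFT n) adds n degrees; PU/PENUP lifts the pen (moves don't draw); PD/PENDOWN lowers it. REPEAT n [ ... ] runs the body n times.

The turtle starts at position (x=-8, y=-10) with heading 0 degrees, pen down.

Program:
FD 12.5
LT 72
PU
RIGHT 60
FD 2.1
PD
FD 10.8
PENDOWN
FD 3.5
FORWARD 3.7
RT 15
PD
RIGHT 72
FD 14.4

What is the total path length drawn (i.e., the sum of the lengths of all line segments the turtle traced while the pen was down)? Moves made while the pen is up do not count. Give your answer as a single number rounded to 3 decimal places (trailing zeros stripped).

Answer: 44.9

Derivation:
Executing turtle program step by step:
Start: pos=(-8,-10), heading=0, pen down
FD 12.5: (-8,-10) -> (4.5,-10) [heading=0, draw]
LT 72: heading 0 -> 72
PU: pen up
RT 60: heading 72 -> 12
FD 2.1: (4.5,-10) -> (6.554,-9.563) [heading=12, move]
PD: pen down
FD 10.8: (6.554,-9.563) -> (17.118,-7.318) [heading=12, draw]
PD: pen down
FD 3.5: (17.118,-7.318) -> (20.542,-6.59) [heading=12, draw]
FD 3.7: (20.542,-6.59) -> (24.161,-5.821) [heading=12, draw]
RT 15: heading 12 -> 357
PD: pen down
RT 72: heading 357 -> 285
FD 14.4: (24.161,-5.821) -> (27.888,-19.73) [heading=285, draw]
Final: pos=(27.888,-19.73), heading=285, 5 segment(s) drawn

Segment lengths:
  seg 1: (-8,-10) -> (4.5,-10), length = 12.5
  seg 2: (6.554,-9.563) -> (17.118,-7.318), length = 10.8
  seg 3: (17.118,-7.318) -> (20.542,-6.59), length = 3.5
  seg 4: (20.542,-6.59) -> (24.161,-5.821), length = 3.7
  seg 5: (24.161,-5.821) -> (27.888,-19.73), length = 14.4
Total = 44.9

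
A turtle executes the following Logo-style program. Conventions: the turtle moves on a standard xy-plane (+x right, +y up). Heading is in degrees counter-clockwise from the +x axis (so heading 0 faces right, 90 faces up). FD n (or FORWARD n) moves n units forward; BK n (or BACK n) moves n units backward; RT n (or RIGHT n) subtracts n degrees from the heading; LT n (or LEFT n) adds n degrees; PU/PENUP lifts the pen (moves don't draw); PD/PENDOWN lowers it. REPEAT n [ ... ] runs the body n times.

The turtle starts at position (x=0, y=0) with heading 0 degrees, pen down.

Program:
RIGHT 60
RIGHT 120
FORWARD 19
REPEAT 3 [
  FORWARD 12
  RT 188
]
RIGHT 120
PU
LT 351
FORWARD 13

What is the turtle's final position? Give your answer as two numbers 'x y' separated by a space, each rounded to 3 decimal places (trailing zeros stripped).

Answer: -42.235 -4.264

Derivation:
Executing turtle program step by step:
Start: pos=(0,0), heading=0, pen down
RT 60: heading 0 -> 300
RT 120: heading 300 -> 180
FD 19: (0,0) -> (-19,0) [heading=180, draw]
REPEAT 3 [
  -- iteration 1/3 --
  FD 12: (-19,0) -> (-31,0) [heading=180, draw]
  RT 188: heading 180 -> 352
  -- iteration 2/3 --
  FD 12: (-31,0) -> (-19.117,-1.67) [heading=352, draw]
  RT 188: heading 352 -> 164
  -- iteration 3/3 --
  FD 12: (-19.117,-1.67) -> (-30.652,1.638) [heading=164, draw]
  RT 188: heading 164 -> 336
]
RT 120: heading 336 -> 216
PU: pen up
LT 351: heading 216 -> 207
FD 13: (-30.652,1.638) -> (-42.235,-4.264) [heading=207, move]
Final: pos=(-42.235,-4.264), heading=207, 4 segment(s) drawn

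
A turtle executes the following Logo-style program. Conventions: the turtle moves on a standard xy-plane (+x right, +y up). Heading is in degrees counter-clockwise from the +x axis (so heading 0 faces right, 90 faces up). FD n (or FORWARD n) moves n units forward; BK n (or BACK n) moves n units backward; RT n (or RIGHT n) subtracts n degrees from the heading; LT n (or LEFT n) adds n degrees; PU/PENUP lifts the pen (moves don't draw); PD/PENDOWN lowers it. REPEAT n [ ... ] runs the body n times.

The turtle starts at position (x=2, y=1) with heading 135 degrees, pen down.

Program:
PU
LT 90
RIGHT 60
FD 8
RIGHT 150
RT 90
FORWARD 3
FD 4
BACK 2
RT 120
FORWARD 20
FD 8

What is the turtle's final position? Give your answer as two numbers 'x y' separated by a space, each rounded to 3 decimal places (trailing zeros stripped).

Answer: -31.479 5.488

Derivation:
Executing turtle program step by step:
Start: pos=(2,1), heading=135, pen down
PU: pen up
LT 90: heading 135 -> 225
RT 60: heading 225 -> 165
FD 8: (2,1) -> (-5.727,3.071) [heading=165, move]
RT 150: heading 165 -> 15
RT 90: heading 15 -> 285
FD 3: (-5.727,3.071) -> (-4.951,0.173) [heading=285, move]
FD 4: (-4.951,0.173) -> (-3.916,-3.691) [heading=285, move]
BK 2: (-3.916,-3.691) -> (-4.433,-1.759) [heading=285, move]
RT 120: heading 285 -> 165
FD 20: (-4.433,-1.759) -> (-23.752,3.417) [heading=165, move]
FD 8: (-23.752,3.417) -> (-31.479,5.488) [heading=165, move]
Final: pos=(-31.479,5.488), heading=165, 0 segment(s) drawn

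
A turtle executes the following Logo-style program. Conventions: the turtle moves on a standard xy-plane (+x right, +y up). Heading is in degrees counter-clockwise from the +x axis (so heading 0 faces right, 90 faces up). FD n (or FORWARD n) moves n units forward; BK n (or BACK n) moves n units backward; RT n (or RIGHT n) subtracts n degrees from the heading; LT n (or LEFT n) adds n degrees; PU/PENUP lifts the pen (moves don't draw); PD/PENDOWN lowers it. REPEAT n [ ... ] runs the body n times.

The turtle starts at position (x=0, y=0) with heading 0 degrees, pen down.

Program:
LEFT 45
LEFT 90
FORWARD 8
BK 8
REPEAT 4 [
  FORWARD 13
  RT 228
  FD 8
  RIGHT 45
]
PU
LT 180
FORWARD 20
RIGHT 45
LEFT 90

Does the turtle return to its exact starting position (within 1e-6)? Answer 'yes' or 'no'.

Answer: no

Derivation:
Executing turtle program step by step:
Start: pos=(0,0), heading=0, pen down
LT 45: heading 0 -> 45
LT 90: heading 45 -> 135
FD 8: (0,0) -> (-5.657,5.657) [heading=135, draw]
BK 8: (-5.657,5.657) -> (0,0) [heading=135, draw]
REPEAT 4 [
  -- iteration 1/4 --
  FD 13: (0,0) -> (-9.192,9.192) [heading=135, draw]
  RT 228: heading 135 -> 267
  FD 8: (-9.192,9.192) -> (-9.611,1.203) [heading=267, draw]
  RT 45: heading 267 -> 222
  -- iteration 2/4 --
  FD 13: (-9.611,1.203) -> (-19.272,-7.495) [heading=222, draw]
  RT 228: heading 222 -> 354
  FD 8: (-19.272,-7.495) -> (-11.316,-8.332) [heading=354, draw]
  RT 45: heading 354 -> 309
  -- iteration 3/4 --
  FD 13: (-11.316,-8.332) -> (-3.135,-18.434) [heading=309, draw]
  RT 228: heading 309 -> 81
  FD 8: (-3.135,-18.434) -> (-1.883,-10.533) [heading=81, draw]
  RT 45: heading 81 -> 36
  -- iteration 4/4 --
  FD 13: (-1.883,-10.533) -> (8.634,-2.892) [heading=36, draw]
  RT 228: heading 36 -> 168
  FD 8: (8.634,-2.892) -> (0.809,-1.228) [heading=168, draw]
  RT 45: heading 168 -> 123
]
PU: pen up
LT 180: heading 123 -> 303
FD 20: (0.809,-1.228) -> (11.702,-18.002) [heading=303, move]
RT 45: heading 303 -> 258
LT 90: heading 258 -> 348
Final: pos=(11.702,-18.002), heading=348, 10 segment(s) drawn

Start position: (0, 0)
Final position: (11.702, -18.002)
Distance = 21.471; >= 1e-6 -> NOT closed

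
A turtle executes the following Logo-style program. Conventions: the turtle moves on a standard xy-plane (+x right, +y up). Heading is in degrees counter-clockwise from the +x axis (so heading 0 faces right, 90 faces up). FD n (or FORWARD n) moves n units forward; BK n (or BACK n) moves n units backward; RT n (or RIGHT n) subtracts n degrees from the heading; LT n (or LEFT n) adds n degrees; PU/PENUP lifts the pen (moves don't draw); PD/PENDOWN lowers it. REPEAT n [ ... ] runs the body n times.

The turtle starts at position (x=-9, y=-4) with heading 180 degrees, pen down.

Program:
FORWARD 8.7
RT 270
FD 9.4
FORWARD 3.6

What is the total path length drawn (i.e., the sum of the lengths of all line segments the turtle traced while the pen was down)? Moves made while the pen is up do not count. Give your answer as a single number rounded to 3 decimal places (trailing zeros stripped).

Answer: 21.7

Derivation:
Executing turtle program step by step:
Start: pos=(-9,-4), heading=180, pen down
FD 8.7: (-9,-4) -> (-17.7,-4) [heading=180, draw]
RT 270: heading 180 -> 270
FD 9.4: (-17.7,-4) -> (-17.7,-13.4) [heading=270, draw]
FD 3.6: (-17.7,-13.4) -> (-17.7,-17) [heading=270, draw]
Final: pos=(-17.7,-17), heading=270, 3 segment(s) drawn

Segment lengths:
  seg 1: (-9,-4) -> (-17.7,-4), length = 8.7
  seg 2: (-17.7,-4) -> (-17.7,-13.4), length = 9.4
  seg 3: (-17.7,-13.4) -> (-17.7,-17), length = 3.6
Total = 21.7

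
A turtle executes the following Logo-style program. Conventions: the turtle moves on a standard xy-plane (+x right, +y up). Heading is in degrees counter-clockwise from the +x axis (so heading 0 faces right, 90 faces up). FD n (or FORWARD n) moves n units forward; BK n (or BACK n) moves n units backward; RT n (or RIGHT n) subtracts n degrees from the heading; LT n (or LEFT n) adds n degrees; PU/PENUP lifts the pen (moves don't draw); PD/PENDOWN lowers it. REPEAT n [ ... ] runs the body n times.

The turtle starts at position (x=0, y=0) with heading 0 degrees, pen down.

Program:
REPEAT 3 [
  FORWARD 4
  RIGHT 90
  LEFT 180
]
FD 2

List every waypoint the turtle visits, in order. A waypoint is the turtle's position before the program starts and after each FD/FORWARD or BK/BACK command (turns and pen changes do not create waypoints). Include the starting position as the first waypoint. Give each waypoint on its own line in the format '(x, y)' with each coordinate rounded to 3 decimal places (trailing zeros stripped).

Executing turtle program step by step:
Start: pos=(0,0), heading=0, pen down
REPEAT 3 [
  -- iteration 1/3 --
  FD 4: (0,0) -> (4,0) [heading=0, draw]
  RT 90: heading 0 -> 270
  LT 180: heading 270 -> 90
  -- iteration 2/3 --
  FD 4: (4,0) -> (4,4) [heading=90, draw]
  RT 90: heading 90 -> 0
  LT 180: heading 0 -> 180
  -- iteration 3/3 --
  FD 4: (4,4) -> (0,4) [heading=180, draw]
  RT 90: heading 180 -> 90
  LT 180: heading 90 -> 270
]
FD 2: (0,4) -> (0,2) [heading=270, draw]
Final: pos=(0,2), heading=270, 4 segment(s) drawn
Waypoints (5 total):
(0, 0)
(4, 0)
(4, 4)
(0, 4)
(0, 2)

Answer: (0, 0)
(4, 0)
(4, 4)
(0, 4)
(0, 2)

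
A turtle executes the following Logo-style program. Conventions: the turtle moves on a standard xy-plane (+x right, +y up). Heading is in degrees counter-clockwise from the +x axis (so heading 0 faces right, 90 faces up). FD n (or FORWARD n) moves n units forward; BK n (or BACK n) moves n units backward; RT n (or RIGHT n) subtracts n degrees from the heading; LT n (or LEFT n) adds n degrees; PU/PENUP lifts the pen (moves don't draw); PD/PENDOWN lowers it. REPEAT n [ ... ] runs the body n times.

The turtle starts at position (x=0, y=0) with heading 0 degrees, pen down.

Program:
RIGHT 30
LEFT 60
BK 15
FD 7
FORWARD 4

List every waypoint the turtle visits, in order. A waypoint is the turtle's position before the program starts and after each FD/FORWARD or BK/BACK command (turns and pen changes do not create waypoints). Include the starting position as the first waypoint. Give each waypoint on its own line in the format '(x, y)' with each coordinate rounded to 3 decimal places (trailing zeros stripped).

Answer: (0, 0)
(-12.99, -7.5)
(-6.928, -4)
(-3.464, -2)

Derivation:
Executing turtle program step by step:
Start: pos=(0,0), heading=0, pen down
RT 30: heading 0 -> 330
LT 60: heading 330 -> 30
BK 15: (0,0) -> (-12.99,-7.5) [heading=30, draw]
FD 7: (-12.99,-7.5) -> (-6.928,-4) [heading=30, draw]
FD 4: (-6.928,-4) -> (-3.464,-2) [heading=30, draw]
Final: pos=(-3.464,-2), heading=30, 3 segment(s) drawn
Waypoints (4 total):
(0, 0)
(-12.99, -7.5)
(-6.928, -4)
(-3.464, -2)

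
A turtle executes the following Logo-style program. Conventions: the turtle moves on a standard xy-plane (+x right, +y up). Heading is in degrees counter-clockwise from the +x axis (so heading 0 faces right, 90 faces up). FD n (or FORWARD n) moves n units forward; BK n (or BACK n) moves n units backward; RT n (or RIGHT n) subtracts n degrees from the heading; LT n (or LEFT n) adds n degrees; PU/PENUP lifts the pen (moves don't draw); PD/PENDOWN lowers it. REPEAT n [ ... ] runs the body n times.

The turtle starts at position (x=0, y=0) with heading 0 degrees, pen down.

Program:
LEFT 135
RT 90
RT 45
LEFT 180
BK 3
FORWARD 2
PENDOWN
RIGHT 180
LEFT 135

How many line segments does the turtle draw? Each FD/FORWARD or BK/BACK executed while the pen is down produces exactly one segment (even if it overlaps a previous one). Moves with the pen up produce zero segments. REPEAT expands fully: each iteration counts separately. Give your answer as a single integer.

Executing turtle program step by step:
Start: pos=(0,0), heading=0, pen down
LT 135: heading 0 -> 135
RT 90: heading 135 -> 45
RT 45: heading 45 -> 0
LT 180: heading 0 -> 180
BK 3: (0,0) -> (3,0) [heading=180, draw]
FD 2: (3,0) -> (1,0) [heading=180, draw]
PD: pen down
RT 180: heading 180 -> 0
LT 135: heading 0 -> 135
Final: pos=(1,0), heading=135, 2 segment(s) drawn
Segments drawn: 2

Answer: 2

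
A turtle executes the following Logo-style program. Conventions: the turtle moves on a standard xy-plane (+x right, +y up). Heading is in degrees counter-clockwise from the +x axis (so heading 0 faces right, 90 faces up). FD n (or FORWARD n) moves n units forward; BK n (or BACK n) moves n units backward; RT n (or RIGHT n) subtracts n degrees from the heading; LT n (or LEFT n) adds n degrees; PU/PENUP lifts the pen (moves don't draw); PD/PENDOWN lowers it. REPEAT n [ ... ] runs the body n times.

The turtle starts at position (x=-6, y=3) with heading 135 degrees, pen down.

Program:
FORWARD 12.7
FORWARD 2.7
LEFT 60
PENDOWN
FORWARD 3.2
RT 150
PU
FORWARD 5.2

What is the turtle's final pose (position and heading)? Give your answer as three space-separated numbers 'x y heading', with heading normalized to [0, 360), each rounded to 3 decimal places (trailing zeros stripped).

Executing turtle program step by step:
Start: pos=(-6,3), heading=135, pen down
FD 12.7: (-6,3) -> (-14.98,11.98) [heading=135, draw]
FD 2.7: (-14.98,11.98) -> (-16.889,13.889) [heading=135, draw]
LT 60: heading 135 -> 195
PD: pen down
FD 3.2: (-16.889,13.889) -> (-19.98,13.061) [heading=195, draw]
RT 150: heading 195 -> 45
PU: pen up
FD 5.2: (-19.98,13.061) -> (-16.303,16.738) [heading=45, move]
Final: pos=(-16.303,16.738), heading=45, 3 segment(s) drawn

Answer: -16.303 16.738 45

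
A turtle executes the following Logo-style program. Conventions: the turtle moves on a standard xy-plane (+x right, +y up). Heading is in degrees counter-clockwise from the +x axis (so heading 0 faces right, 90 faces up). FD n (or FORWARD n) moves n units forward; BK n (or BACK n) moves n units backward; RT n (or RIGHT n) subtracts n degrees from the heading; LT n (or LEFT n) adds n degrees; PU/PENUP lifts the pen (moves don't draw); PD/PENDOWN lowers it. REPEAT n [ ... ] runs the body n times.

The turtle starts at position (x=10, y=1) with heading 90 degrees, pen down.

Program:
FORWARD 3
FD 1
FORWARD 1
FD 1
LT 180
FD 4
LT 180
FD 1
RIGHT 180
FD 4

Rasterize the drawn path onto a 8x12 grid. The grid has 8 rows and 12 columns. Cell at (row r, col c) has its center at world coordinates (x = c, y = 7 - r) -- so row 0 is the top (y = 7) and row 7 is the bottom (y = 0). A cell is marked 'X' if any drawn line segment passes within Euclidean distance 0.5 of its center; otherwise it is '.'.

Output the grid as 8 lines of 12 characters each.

Answer: ..........X.
..........X.
..........X.
..........X.
..........X.
..........X.
..........X.
..........X.

Derivation:
Segment 0: (10,1) -> (10,4)
Segment 1: (10,4) -> (10,5)
Segment 2: (10,5) -> (10,6)
Segment 3: (10,6) -> (10,7)
Segment 4: (10,7) -> (10,3)
Segment 5: (10,3) -> (10,4)
Segment 6: (10,4) -> (10,0)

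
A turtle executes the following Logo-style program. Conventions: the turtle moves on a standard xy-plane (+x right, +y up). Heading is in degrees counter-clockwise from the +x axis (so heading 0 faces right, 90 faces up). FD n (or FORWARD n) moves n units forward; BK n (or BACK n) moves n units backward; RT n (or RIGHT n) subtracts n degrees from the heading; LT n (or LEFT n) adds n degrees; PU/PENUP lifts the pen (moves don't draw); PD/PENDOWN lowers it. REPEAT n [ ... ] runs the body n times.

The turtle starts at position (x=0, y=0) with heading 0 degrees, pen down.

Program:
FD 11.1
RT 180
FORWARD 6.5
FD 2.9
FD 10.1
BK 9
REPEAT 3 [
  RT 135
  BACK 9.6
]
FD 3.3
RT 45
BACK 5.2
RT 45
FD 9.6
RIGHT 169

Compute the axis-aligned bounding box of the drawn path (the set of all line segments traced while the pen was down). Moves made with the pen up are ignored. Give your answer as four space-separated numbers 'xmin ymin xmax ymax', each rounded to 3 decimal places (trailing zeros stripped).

Executing turtle program step by step:
Start: pos=(0,0), heading=0, pen down
FD 11.1: (0,0) -> (11.1,0) [heading=0, draw]
RT 180: heading 0 -> 180
FD 6.5: (11.1,0) -> (4.6,0) [heading=180, draw]
FD 2.9: (4.6,0) -> (1.7,0) [heading=180, draw]
FD 10.1: (1.7,0) -> (-8.4,0) [heading=180, draw]
BK 9: (-8.4,0) -> (0.6,0) [heading=180, draw]
REPEAT 3 [
  -- iteration 1/3 --
  RT 135: heading 180 -> 45
  BK 9.6: (0.6,0) -> (-6.188,-6.788) [heading=45, draw]
  -- iteration 2/3 --
  RT 135: heading 45 -> 270
  BK 9.6: (-6.188,-6.788) -> (-6.188,2.812) [heading=270, draw]
  -- iteration 3/3 --
  RT 135: heading 270 -> 135
  BK 9.6: (-6.188,2.812) -> (0.6,-3.976) [heading=135, draw]
]
FD 3.3: (0.6,-3.976) -> (-1.733,-1.643) [heading=135, draw]
RT 45: heading 135 -> 90
BK 5.2: (-1.733,-1.643) -> (-1.733,-6.843) [heading=90, draw]
RT 45: heading 90 -> 45
FD 9.6: (-1.733,-6.843) -> (5.055,-0.055) [heading=45, draw]
RT 169: heading 45 -> 236
Final: pos=(5.055,-0.055), heading=236, 11 segment(s) drawn

Segment endpoints: x in {-8.4, -6.188, -6.188, -1.733, -1.733, 0, 0.6, 0.6, 1.7, 4.6, 5.055, 11.1}, y in {-6.843, -6.788, -3.976, -1.643, -0.055, 0, 0, 0, 0, 0, 2.812}
xmin=-8.4, ymin=-6.843, xmax=11.1, ymax=2.812

Answer: -8.4 -6.843 11.1 2.812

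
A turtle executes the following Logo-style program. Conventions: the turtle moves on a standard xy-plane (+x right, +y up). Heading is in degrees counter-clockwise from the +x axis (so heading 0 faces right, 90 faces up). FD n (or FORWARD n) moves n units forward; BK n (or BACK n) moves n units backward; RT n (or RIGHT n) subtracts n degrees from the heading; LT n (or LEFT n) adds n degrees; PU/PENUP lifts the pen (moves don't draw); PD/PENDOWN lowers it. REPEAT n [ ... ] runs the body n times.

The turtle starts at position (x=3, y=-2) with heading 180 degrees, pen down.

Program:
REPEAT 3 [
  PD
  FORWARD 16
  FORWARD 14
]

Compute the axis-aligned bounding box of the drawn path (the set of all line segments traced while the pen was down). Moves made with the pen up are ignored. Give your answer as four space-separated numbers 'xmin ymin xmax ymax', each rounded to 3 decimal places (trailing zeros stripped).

Executing turtle program step by step:
Start: pos=(3,-2), heading=180, pen down
REPEAT 3 [
  -- iteration 1/3 --
  PD: pen down
  FD 16: (3,-2) -> (-13,-2) [heading=180, draw]
  FD 14: (-13,-2) -> (-27,-2) [heading=180, draw]
  -- iteration 2/3 --
  PD: pen down
  FD 16: (-27,-2) -> (-43,-2) [heading=180, draw]
  FD 14: (-43,-2) -> (-57,-2) [heading=180, draw]
  -- iteration 3/3 --
  PD: pen down
  FD 16: (-57,-2) -> (-73,-2) [heading=180, draw]
  FD 14: (-73,-2) -> (-87,-2) [heading=180, draw]
]
Final: pos=(-87,-2), heading=180, 6 segment(s) drawn

Segment endpoints: x in {-87, -73, -57, -43, -27, -13, 3}, y in {-2, -2, -2, -2, -2, -2, -2}
xmin=-87, ymin=-2, xmax=3, ymax=-2

Answer: -87 -2 3 -2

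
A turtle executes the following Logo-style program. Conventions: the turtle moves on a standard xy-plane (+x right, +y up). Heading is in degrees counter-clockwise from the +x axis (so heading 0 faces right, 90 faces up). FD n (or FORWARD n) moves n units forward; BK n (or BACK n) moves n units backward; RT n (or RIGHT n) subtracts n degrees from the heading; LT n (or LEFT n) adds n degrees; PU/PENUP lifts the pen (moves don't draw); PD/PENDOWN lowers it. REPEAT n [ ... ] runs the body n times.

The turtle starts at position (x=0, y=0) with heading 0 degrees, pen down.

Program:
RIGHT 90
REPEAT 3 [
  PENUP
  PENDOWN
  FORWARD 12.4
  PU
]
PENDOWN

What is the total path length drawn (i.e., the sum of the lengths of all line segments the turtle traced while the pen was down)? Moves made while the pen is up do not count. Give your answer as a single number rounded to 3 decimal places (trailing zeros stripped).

Executing turtle program step by step:
Start: pos=(0,0), heading=0, pen down
RT 90: heading 0 -> 270
REPEAT 3 [
  -- iteration 1/3 --
  PU: pen up
  PD: pen down
  FD 12.4: (0,0) -> (0,-12.4) [heading=270, draw]
  PU: pen up
  -- iteration 2/3 --
  PU: pen up
  PD: pen down
  FD 12.4: (0,-12.4) -> (0,-24.8) [heading=270, draw]
  PU: pen up
  -- iteration 3/3 --
  PU: pen up
  PD: pen down
  FD 12.4: (0,-24.8) -> (0,-37.2) [heading=270, draw]
  PU: pen up
]
PD: pen down
Final: pos=(0,-37.2), heading=270, 3 segment(s) drawn

Segment lengths:
  seg 1: (0,0) -> (0,-12.4), length = 12.4
  seg 2: (0,-12.4) -> (0,-24.8), length = 12.4
  seg 3: (0,-24.8) -> (0,-37.2), length = 12.4
Total = 37.2

Answer: 37.2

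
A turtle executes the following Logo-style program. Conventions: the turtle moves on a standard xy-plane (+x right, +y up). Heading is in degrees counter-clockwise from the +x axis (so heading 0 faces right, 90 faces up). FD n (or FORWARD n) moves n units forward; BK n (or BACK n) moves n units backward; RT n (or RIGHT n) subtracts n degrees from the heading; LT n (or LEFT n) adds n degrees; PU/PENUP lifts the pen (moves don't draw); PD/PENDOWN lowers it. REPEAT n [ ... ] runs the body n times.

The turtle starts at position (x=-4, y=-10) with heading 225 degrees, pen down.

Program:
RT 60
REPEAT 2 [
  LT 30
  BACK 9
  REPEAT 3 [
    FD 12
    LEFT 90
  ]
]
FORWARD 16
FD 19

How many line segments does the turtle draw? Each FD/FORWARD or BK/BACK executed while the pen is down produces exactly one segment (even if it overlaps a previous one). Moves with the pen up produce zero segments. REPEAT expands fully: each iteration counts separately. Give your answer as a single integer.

Answer: 10

Derivation:
Executing turtle program step by step:
Start: pos=(-4,-10), heading=225, pen down
RT 60: heading 225 -> 165
REPEAT 2 [
  -- iteration 1/2 --
  LT 30: heading 165 -> 195
  BK 9: (-4,-10) -> (4.693,-7.671) [heading=195, draw]
  REPEAT 3 [
    -- iteration 1/3 --
    FD 12: (4.693,-7.671) -> (-6.898,-10.776) [heading=195, draw]
    LT 90: heading 195 -> 285
    -- iteration 2/3 --
    FD 12: (-6.898,-10.776) -> (-3.792,-22.368) [heading=285, draw]
    LT 90: heading 285 -> 15
    -- iteration 3/3 --
    FD 12: (-3.792,-22.368) -> (7.799,-19.262) [heading=15, draw]
    LT 90: heading 15 -> 105
  ]
  -- iteration 2/2 --
  LT 30: heading 105 -> 135
  BK 9: (7.799,-19.262) -> (14.163,-25.626) [heading=135, draw]
  REPEAT 3 [
    -- iteration 1/3 --
    FD 12: (14.163,-25.626) -> (5.678,-17.14) [heading=135, draw]
    LT 90: heading 135 -> 225
    -- iteration 2/3 --
    FD 12: (5.678,-17.14) -> (-2.807,-25.626) [heading=225, draw]
    LT 90: heading 225 -> 315
    -- iteration 3/3 --
    FD 12: (-2.807,-25.626) -> (5.678,-34.111) [heading=315, draw]
    LT 90: heading 315 -> 45
  ]
]
FD 16: (5.678,-34.111) -> (16.992,-22.797) [heading=45, draw]
FD 19: (16.992,-22.797) -> (30.427,-9.362) [heading=45, draw]
Final: pos=(30.427,-9.362), heading=45, 10 segment(s) drawn
Segments drawn: 10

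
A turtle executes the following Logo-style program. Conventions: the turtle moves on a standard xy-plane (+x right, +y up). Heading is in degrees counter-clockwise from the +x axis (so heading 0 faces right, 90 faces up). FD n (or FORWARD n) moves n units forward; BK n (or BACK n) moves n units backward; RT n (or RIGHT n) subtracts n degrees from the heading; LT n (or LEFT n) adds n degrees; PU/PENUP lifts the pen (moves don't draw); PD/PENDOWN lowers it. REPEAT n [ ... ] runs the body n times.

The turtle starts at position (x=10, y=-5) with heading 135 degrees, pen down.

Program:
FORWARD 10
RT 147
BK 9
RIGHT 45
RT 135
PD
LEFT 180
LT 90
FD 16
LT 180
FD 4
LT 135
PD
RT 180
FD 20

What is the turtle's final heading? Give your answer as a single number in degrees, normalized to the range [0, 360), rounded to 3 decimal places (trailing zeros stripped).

Executing turtle program step by step:
Start: pos=(10,-5), heading=135, pen down
FD 10: (10,-5) -> (2.929,2.071) [heading=135, draw]
RT 147: heading 135 -> 348
BK 9: (2.929,2.071) -> (-5.874,3.942) [heading=348, draw]
RT 45: heading 348 -> 303
RT 135: heading 303 -> 168
PD: pen down
LT 180: heading 168 -> 348
LT 90: heading 348 -> 78
FD 16: (-5.874,3.942) -> (-2.548,19.593) [heading=78, draw]
LT 180: heading 78 -> 258
FD 4: (-2.548,19.593) -> (-3.379,15.68) [heading=258, draw]
LT 135: heading 258 -> 33
PD: pen down
RT 180: heading 33 -> 213
FD 20: (-3.379,15.68) -> (-20.153,4.787) [heading=213, draw]
Final: pos=(-20.153,4.787), heading=213, 5 segment(s) drawn

Answer: 213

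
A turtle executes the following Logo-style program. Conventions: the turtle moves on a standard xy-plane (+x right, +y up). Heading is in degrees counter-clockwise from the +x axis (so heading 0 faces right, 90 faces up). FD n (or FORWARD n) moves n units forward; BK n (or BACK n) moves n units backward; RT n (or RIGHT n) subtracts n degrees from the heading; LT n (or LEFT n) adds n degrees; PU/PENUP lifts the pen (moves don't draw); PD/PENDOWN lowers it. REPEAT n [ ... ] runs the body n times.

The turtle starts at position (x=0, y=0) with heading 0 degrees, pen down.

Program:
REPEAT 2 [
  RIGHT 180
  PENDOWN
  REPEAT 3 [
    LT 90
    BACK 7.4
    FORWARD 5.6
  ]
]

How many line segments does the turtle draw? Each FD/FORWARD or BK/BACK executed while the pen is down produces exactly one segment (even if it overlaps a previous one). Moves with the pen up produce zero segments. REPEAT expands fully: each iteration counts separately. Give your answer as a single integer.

Answer: 12

Derivation:
Executing turtle program step by step:
Start: pos=(0,0), heading=0, pen down
REPEAT 2 [
  -- iteration 1/2 --
  RT 180: heading 0 -> 180
  PD: pen down
  REPEAT 3 [
    -- iteration 1/3 --
    LT 90: heading 180 -> 270
    BK 7.4: (0,0) -> (0,7.4) [heading=270, draw]
    FD 5.6: (0,7.4) -> (0,1.8) [heading=270, draw]
    -- iteration 2/3 --
    LT 90: heading 270 -> 0
    BK 7.4: (0,1.8) -> (-7.4,1.8) [heading=0, draw]
    FD 5.6: (-7.4,1.8) -> (-1.8,1.8) [heading=0, draw]
    -- iteration 3/3 --
    LT 90: heading 0 -> 90
    BK 7.4: (-1.8,1.8) -> (-1.8,-5.6) [heading=90, draw]
    FD 5.6: (-1.8,-5.6) -> (-1.8,0) [heading=90, draw]
  ]
  -- iteration 2/2 --
  RT 180: heading 90 -> 270
  PD: pen down
  REPEAT 3 [
    -- iteration 1/3 --
    LT 90: heading 270 -> 0
    BK 7.4: (-1.8,0) -> (-9.2,0) [heading=0, draw]
    FD 5.6: (-9.2,0) -> (-3.6,0) [heading=0, draw]
    -- iteration 2/3 --
    LT 90: heading 0 -> 90
    BK 7.4: (-3.6,0) -> (-3.6,-7.4) [heading=90, draw]
    FD 5.6: (-3.6,-7.4) -> (-3.6,-1.8) [heading=90, draw]
    -- iteration 3/3 --
    LT 90: heading 90 -> 180
    BK 7.4: (-3.6,-1.8) -> (3.8,-1.8) [heading=180, draw]
    FD 5.6: (3.8,-1.8) -> (-1.8,-1.8) [heading=180, draw]
  ]
]
Final: pos=(-1.8,-1.8), heading=180, 12 segment(s) drawn
Segments drawn: 12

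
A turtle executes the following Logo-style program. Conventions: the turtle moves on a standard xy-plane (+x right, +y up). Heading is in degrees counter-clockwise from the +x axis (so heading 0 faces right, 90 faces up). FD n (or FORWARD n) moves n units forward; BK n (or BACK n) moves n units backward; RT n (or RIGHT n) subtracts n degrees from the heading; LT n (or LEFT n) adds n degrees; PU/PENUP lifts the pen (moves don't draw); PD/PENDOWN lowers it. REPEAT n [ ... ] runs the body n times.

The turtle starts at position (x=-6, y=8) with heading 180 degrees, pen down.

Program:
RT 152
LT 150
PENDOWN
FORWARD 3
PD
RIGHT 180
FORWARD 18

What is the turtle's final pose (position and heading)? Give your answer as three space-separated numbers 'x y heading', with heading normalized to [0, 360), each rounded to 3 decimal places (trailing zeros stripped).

Executing turtle program step by step:
Start: pos=(-6,8), heading=180, pen down
RT 152: heading 180 -> 28
LT 150: heading 28 -> 178
PD: pen down
FD 3: (-6,8) -> (-8.998,8.105) [heading=178, draw]
PD: pen down
RT 180: heading 178 -> 358
FD 18: (-8.998,8.105) -> (8.991,7.477) [heading=358, draw]
Final: pos=(8.991,7.477), heading=358, 2 segment(s) drawn

Answer: 8.991 7.477 358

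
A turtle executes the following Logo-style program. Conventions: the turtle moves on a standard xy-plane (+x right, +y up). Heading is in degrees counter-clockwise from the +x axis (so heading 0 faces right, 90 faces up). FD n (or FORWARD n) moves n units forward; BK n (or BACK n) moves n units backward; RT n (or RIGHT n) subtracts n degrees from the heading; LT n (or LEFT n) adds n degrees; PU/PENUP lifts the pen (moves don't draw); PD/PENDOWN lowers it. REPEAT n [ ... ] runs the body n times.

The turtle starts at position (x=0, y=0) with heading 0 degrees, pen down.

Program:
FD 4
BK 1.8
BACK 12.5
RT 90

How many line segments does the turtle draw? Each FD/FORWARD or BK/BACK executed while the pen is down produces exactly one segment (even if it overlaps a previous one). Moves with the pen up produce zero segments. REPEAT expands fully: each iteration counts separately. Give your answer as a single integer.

Answer: 3

Derivation:
Executing turtle program step by step:
Start: pos=(0,0), heading=0, pen down
FD 4: (0,0) -> (4,0) [heading=0, draw]
BK 1.8: (4,0) -> (2.2,0) [heading=0, draw]
BK 12.5: (2.2,0) -> (-10.3,0) [heading=0, draw]
RT 90: heading 0 -> 270
Final: pos=(-10.3,0), heading=270, 3 segment(s) drawn
Segments drawn: 3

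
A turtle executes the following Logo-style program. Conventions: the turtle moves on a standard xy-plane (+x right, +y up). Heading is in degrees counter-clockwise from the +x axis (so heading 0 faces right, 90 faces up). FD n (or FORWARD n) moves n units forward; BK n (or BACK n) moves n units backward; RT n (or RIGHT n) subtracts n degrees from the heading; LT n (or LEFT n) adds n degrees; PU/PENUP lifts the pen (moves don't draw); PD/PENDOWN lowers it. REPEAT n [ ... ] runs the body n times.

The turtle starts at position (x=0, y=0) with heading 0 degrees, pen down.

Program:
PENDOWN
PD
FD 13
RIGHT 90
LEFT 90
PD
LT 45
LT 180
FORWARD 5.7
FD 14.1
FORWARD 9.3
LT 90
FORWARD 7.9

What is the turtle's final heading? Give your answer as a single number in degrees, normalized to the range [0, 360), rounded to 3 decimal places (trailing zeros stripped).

Answer: 315

Derivation:
Executing turtle program step by step:
Start: pos=(0,0), heading=0, pen down
PD: pen down
PD: pen down
FD 13: (0,0) -> (13,0) [heading=0, draw]
RT 90: heading 0 -> 270
LT 90: heading 270 -> 0
PD: pen down
LT 45: heading 0 -> 45
LT 180: heading 45 -> 225
FD 5.7: (13,0) -> (8.969,-4.031) [heading=225, draw]
FD 14.1: (8.969,-4.031) -> (-1.001,-14.001) [heading=225, draw]
FD 9.3: (-1.001,-14.001) -> (-7.577,-20.577) [heading=225, draw]
LT 90: heading 225 -> 315
FD 7.9: (-7.577,-20.577) -> (-1.991,-26.163) [heading=315, draw]
Final: pos=(-1.991,-26.163), heading=315, 5 segment(s) drawn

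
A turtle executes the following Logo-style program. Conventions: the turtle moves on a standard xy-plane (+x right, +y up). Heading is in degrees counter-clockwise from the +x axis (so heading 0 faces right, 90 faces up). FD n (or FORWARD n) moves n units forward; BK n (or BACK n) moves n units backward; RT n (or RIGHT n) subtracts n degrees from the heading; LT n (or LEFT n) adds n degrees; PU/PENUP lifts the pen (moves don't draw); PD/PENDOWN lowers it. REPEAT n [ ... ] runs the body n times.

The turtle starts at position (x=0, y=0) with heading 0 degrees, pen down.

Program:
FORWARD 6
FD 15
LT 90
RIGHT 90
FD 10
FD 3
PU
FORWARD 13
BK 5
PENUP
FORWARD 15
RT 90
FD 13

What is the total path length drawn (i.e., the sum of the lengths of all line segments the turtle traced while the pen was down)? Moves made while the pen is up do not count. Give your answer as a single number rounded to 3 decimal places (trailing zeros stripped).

Answer: 34

Derivation:
Executing turtle program step by step:
Start: pos=(0,0), heading=0, pen down
FD 6: (0,0) -> (6,0) [heading=0, draw]
FD 15: (6,0) -> (21,0) [heading=0, draw]
LT 90: heading 0 -> 90
RT 90: heading 90 -> 0
FD 10: (21,0) -> (31,0) [heading=0, draw]
FD 3: (31,0) -> (34,0) [heading=0, draw]
PU: pen up
FD 13: (34,0) -> (47,0) [heading=0, move]
BK 5: (47,0) -> (42,0) [heading=0, move]
PU: pen up
FD 15: (42,0) -> (57,0) [heading=0, move]
RT 90: heading 0 -> 270
FD 13: (57,0) -> (57,-13) [heading=270, move]
Final: pos=(57,-13), heading=270, 4 segment(s) drawn

Segment lengths:
  seg 1: (0,0) -> (6,0), length = 6
  seg 2: (6,0) -> (21,0), length = 15
  seg 3: (21,0) -> (31,0), length = 10
  seg 4: (31,0) -> (34,0), length = 3
Total = 34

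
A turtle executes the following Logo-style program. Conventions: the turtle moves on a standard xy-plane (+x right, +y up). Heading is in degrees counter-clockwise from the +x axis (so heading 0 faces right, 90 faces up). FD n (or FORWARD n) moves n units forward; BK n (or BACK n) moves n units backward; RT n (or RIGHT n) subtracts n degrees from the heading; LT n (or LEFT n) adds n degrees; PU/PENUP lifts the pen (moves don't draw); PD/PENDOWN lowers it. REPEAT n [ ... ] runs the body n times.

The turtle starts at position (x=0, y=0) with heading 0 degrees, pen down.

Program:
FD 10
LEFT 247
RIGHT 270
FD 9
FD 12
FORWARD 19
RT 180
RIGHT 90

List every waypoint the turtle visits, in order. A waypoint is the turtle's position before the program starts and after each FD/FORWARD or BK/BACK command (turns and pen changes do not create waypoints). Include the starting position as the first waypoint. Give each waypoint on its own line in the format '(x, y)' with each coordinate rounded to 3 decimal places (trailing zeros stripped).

Answer: (0, 0)
(10, 0)
(18.285, -3.517)
(29.331, -8.205)
(46.82, -15.629)

Derivation:
Executing turtle program step by step:
Start: pos=(0,0), heading=0, pen down
FD 10: (0,0) -> (10,0) [heading=0, draw]
LT 247: heading 0 -> 247
RT 270: heading 247 -> 337
FD 9: (10,0) -> (18.285,-3.517) [heading=337, draw]
FD 12: (18.285,-3.517) -> (29.331,-8.205) [heading=337, draw]
FD 19: (29.331,-8.205) -> (46.82,-15.629) [heading=337, draw]
RT 180: heading 337 -> 157
RT 90: heading 157 -> 67
Final: pos=(46.82,-15.629), heading=67, 4 segment(s) drawn
Waypoints (5 total):
(0, 0)
(10, 0)
(18.285, -3.517)
(29.331, -8.205)
(46.82, -15.629)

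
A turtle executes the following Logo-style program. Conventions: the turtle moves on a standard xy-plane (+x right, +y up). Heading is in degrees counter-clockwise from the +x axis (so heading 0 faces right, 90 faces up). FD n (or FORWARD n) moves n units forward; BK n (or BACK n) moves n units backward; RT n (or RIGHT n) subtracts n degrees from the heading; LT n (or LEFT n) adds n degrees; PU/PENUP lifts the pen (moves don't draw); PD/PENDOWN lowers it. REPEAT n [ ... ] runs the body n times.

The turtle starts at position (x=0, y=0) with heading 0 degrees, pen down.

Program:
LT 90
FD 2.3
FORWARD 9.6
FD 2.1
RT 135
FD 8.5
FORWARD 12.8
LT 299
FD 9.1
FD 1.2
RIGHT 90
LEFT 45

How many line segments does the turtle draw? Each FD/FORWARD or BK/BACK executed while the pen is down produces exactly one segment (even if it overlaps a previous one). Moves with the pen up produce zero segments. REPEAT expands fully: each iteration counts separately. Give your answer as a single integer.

Answer: 7

Derivation:
Executing turtle program step by step:
Start: pos=(0,0), heading=0, pen down
LT 90: heading 0 -> 90
FD 2.3: (0,0) -> (0,2.3) [heading=90, draw]
FD 9.6: (0,2.3) -> (0,11.9) [heading=90, draw]
FD 2.1: (0,11.9) -> (0,14) [heading=90, draw]
RT 135: heading 90 -> 315
FD 8.5: (0,14) -> (6.01,7.99) [heading=315, draw]
FD 12.8: (6.01,7.99) -> (15.061,-1.061) [heading=315, draw]
LT 299: heading 315 -> 254
FD 9.1: (15.061,-1.061) -> (12.553,-9.809) [heading=254, draw]
FD 1.2: (12.553,-9.809) -> (12.222,-10.962) [heading=254, draw]
RT 90: heading 254 -> 164
LT 45: heading 164 -> 209
Final: pos=(12.222,-10.962), heading=209, 7 segment(s) drawn
Segments drawn: 7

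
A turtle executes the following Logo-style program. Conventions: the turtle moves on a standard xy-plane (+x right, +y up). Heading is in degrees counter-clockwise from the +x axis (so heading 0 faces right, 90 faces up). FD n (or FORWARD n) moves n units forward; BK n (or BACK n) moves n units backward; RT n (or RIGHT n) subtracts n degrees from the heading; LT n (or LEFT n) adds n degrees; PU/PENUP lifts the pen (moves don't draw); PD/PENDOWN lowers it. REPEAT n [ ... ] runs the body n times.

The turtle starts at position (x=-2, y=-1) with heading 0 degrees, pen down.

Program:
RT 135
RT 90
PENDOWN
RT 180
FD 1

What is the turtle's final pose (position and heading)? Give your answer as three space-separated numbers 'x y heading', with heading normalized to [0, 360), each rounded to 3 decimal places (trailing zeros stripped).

Answer: -1.293 -1.707 315

Derivation:
Executing turtle program step by step:
Start: pos=(-2,-1), heading=0, pen down
RT 135: heading 0 -> 225
RT 90: heading 225 -> 135
PD: pen down
RT 180: heading 135 -> 315
FD 1: (-2,-1) -> (-1.293,-1.707) [heading=315, draw]
Final: pos=(-1.293,-1.707), heading=315, 1 segment(s) drawn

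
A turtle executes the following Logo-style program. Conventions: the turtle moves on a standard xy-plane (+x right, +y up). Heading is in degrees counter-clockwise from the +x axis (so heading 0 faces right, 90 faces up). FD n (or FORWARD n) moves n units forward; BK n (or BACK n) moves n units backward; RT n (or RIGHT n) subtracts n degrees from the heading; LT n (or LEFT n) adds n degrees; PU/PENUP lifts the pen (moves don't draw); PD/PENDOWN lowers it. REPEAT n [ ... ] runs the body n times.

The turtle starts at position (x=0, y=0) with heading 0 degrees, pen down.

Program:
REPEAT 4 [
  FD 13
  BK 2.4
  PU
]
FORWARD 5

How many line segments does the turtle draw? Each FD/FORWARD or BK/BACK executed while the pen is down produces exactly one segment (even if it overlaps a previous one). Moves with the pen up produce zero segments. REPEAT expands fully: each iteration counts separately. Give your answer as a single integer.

Executing turtle program step by step:
Start: pos=(0,0), heading=0, pen down
REPEAT 4 [
  -- iteration 1/4 --
  FD 13: (0,0) -> (13,0) [heading=0, draw]
  BK 2.4: (13,0) -> (10.6,0) [heading=0, draw]
  PU: pen up
  -- iteration 2/4 --
  FD 13: (10.6,0) -> (23.6,0) [heading=0, move]
  BK 2.4: (23.6,0) -> (21.2,0) [heading=0, move]
  PU: pen up
  -- iteration 3/4 --
  FD 13: (21.2,0) -> (34.2,0) [heading=0, move]
  BK 2.4: (34.2,0) -> (31.8,0) [heading=0, move]
  PU: pen up
  -- iteration 4/4 --
  FD 13: (31.8,0) -> (44.8,0) [heading=0, move]
  BK 2.4: (44.8,0) -> (42.4,0) [heading=0, move]
  PU: pen up
]
FD 5: (42.4,0) -> (47.4,0) [heading=0, move]
Final: pos=(47.4,0), heading=0, 2 segment(s) drawn
Segments drawn: 2

Answer: 2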